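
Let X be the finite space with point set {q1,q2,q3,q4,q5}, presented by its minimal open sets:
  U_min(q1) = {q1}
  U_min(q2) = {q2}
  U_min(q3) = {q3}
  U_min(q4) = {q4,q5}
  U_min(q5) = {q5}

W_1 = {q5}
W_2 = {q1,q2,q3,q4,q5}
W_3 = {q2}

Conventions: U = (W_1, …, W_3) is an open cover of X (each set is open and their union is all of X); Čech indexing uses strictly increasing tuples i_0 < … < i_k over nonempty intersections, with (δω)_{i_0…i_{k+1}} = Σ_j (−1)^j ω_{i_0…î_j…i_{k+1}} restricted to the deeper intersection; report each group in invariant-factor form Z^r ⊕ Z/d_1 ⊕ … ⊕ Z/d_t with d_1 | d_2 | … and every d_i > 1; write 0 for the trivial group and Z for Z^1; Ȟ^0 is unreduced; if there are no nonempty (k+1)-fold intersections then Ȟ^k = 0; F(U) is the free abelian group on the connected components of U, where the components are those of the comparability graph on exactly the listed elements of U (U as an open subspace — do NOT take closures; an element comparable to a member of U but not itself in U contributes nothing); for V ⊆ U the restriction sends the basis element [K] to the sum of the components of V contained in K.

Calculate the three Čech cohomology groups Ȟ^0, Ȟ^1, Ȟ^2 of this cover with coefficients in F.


Ȟ^0 = Z^4,  Ȟ^1 = 0,  Ȟ^2 = 0

nonempty intersections:
  W12={q5} W23={q2}
components per intersection:
  W1: {q5}
  W2: {q1} {q2} {q3} {q4,q5}
  W3: {q2}
  W12: {q5}
  W23: {q2}
C dims 6,2; δ0: rk 2, SNF 1^2
Ȟ^0: (6−2)−0=4 ⇒ Z^4
Ȟ^1: (2−0)−2=0 ⇒ 0
Ȟ^2: (0−0)−0=0 ⇒ 0


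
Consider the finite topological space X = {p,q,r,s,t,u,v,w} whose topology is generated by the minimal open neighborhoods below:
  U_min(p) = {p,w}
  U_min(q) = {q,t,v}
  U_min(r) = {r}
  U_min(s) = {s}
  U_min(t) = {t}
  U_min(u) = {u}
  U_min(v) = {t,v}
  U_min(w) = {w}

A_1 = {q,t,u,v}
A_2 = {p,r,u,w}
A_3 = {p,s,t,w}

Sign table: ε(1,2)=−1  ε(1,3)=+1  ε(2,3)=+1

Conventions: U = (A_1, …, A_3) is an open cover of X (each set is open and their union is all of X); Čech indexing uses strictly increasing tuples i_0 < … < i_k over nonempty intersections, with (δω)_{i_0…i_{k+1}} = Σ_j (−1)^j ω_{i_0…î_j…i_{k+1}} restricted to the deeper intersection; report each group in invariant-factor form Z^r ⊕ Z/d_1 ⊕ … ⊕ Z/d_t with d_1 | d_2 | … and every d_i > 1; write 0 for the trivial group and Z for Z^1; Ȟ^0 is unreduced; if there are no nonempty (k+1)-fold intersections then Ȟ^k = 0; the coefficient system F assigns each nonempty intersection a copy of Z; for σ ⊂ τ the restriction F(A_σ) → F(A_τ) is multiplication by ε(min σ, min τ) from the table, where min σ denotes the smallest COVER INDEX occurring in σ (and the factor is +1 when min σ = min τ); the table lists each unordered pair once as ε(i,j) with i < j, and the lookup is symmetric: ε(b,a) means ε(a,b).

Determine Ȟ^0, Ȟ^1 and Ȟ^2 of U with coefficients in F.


Ȟ^0 ≅ 0,  Ȟ^1 ≅ Z/2,  Ȟ^2 ≅ 0

nerve simplices:
  A12={u} A13={t} A23={p,w}
C dims 3,3; δ0: rk 3, SNF 1^2·2
degree 0: 3−3−0 = 0 → Ȟ^0 ≅ 0
degree 1: 3−0−3 = 0 plus torsion [2] → Ȟ^1 ≅ Z/2
degree 2: 0−0−0 = 0 → Ȟ^2 ≅ 0


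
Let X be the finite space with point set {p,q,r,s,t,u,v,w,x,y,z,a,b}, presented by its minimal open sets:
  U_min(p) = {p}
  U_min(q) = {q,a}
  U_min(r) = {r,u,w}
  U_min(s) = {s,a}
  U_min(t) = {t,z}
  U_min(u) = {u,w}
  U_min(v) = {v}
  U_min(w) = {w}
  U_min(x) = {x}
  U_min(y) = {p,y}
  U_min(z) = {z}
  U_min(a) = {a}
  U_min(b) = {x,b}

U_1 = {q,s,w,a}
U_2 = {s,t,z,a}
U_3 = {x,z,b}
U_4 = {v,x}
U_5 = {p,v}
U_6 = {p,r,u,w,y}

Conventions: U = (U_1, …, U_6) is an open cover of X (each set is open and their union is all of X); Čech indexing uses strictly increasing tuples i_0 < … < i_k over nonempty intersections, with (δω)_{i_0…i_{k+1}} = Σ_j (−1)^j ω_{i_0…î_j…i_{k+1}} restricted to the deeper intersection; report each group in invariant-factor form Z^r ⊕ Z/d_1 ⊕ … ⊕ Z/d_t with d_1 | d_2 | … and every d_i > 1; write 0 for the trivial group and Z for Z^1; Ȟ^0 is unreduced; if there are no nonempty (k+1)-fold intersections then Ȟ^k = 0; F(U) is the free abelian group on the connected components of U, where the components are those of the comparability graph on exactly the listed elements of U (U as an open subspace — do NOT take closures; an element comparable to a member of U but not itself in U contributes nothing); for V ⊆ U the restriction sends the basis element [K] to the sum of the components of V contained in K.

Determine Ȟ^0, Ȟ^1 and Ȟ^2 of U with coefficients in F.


nerve simplices:
  U12={s,a} U16={w} U23={z} U34={x} U45={v} U56={p}
components per intersection:
  U1: {q,s,a} {w}
  U2: {s,a} {t,z}
  U3: {x,b} {z}
  U4: {v} {x}
  U5: {p} {v}
  U6: {p,y} {r,u,w}
  U12: {s,a}
  U16: {w}
  U23: {z}
  U34: {x}
  U45: {v}
  U56: {p}
C dims 12,6; δ0: rk 6, SNF 1^6
degree 0: 12−6−0 = 6 → Ȟ^0 ≅ Z^6
degree 1: 6−0−6 = 0 → Ȟ^1 ≅ 0
degree 2: 0−0−0 = 0 → Ȟ^2 ≅ 0

Ȟ^0(U;F) ≅ Z^6, Ȟ^1(U;F) ≅ 0 and Ȟ^2(U;F) ≅ 0


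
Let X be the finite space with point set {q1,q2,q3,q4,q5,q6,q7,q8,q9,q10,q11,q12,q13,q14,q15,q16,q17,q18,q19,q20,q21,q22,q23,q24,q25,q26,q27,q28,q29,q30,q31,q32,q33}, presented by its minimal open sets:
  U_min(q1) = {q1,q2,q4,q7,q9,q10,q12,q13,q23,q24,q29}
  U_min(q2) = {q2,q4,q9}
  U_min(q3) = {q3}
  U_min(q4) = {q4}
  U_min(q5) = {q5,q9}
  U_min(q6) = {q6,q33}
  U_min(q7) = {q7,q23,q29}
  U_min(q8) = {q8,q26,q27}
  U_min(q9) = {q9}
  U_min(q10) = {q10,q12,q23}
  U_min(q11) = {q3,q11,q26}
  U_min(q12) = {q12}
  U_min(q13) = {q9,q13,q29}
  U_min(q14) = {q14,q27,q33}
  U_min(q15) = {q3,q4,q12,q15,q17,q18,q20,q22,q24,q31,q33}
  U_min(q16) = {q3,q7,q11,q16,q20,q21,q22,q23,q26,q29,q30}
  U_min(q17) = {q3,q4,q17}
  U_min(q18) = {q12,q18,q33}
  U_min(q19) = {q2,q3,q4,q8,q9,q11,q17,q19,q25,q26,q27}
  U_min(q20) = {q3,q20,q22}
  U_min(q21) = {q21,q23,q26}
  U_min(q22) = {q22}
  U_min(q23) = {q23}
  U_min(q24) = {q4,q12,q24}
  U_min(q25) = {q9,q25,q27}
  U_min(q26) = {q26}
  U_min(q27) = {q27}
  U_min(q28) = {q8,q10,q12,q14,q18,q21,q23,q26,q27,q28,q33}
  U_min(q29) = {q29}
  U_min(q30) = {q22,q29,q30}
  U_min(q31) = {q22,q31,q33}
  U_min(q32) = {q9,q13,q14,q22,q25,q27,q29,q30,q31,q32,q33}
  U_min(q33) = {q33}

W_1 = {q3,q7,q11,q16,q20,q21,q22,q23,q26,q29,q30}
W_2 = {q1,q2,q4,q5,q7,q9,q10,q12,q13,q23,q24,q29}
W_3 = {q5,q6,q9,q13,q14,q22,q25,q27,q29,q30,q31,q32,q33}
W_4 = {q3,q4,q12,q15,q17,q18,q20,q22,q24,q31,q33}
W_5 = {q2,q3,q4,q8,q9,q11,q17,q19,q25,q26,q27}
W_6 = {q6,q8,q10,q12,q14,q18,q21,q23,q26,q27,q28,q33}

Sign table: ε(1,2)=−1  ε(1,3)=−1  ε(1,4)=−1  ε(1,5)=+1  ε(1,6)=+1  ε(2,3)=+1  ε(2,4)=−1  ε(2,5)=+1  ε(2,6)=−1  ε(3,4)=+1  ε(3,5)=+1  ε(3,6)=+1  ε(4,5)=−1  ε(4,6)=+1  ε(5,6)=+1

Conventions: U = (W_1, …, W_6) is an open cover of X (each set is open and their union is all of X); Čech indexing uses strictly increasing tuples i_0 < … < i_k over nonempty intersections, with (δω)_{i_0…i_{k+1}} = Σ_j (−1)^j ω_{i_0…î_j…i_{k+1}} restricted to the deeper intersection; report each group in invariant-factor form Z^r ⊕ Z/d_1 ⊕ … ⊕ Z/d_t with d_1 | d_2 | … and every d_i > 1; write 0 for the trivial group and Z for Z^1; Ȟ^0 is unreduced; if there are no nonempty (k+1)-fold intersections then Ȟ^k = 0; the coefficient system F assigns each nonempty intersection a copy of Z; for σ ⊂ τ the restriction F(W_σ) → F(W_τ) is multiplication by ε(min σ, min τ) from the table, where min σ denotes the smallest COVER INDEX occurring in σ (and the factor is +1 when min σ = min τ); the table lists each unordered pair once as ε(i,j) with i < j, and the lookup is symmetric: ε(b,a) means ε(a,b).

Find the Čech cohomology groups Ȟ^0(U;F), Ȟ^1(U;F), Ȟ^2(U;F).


cover nerve:
  W12={q7,q23,q29} W13={q22,q29,q30} W14={q3,q20,q22} W15={q3,q11,q26} W16={q21,q23,q26} W23={q5,q9,q13,q29} W24={q4,q12,q24} W25={q2,q4,q9} W26={q10,q12,q23} W34={q22,q31,q33} W35={q9,q25,q27} W36={q6,q14,q27,q33} W45={q3,q4,q17} W46={q12,q18,q33} W56={q8,q26,q27}
  W123={q29} W126={q23} W134={q22} W145={q3} W156={q26} W235={q9} W245={q4} W246={q12} W346={q33} W356={q27}
C dims 6,15,10; δ0: rk 6, SNF 1^5·2; δ1: rk 9, SNF 1^9
Ȟ^0: (6−6)−0=0 ⇒ 0
Ȟ^1: (15−9)−6=0 plus torsion [2] ⇒ Z/2
Ȟ^2: (10−0)−9=1 ⇒ Z

Ȟ^0(U;F) ≅ 0, Ȟ^1(U;F) ≅ Z/2, Ȟ^2(U;F) ≅ Z


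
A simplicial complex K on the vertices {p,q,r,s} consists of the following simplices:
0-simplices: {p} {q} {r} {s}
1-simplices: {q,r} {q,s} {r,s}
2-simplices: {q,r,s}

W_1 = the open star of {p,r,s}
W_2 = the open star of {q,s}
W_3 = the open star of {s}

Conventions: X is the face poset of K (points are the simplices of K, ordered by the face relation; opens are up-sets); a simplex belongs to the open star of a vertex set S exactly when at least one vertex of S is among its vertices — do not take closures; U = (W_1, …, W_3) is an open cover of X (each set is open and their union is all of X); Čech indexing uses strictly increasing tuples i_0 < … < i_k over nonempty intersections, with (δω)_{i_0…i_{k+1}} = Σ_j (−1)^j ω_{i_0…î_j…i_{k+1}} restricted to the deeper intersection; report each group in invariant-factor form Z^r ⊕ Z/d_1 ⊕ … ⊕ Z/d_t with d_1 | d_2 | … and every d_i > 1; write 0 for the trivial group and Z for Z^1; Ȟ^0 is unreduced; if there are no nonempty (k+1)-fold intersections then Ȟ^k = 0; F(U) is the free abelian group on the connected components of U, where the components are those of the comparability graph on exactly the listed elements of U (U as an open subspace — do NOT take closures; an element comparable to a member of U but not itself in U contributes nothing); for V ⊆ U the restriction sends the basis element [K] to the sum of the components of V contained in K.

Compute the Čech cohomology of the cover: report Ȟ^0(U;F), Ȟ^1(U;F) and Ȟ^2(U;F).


intersection data:
  W1={{p},{r},{s},{q,r},{q,s},{r,s},{q,r,s}} W2={{q},{s},{q,r},{q,s},{r,s},{q,r,s}} W3={{s},{q,s},{r,s},{q,r,s}}
  W12={{s},{q,r},{q,s},{r,s},{q,r,s}} W13={{s},{q,s},{r,s},{q,r,s}} W23={{s},{q,s},{r,s},{q,r,s}}
  W123={{s},{q,s},{r,s},{q,r,s}}
components per intersection:
  W1: {{p}} {{r},{s},{q,r},{q,s},{r,s},{q,r,s}}
  W2: {{q},{s},{q,r},{q,s},{r,s},{q,r,s}}
  W3: {{s},{q,s},{r,s},{q,r,s}}
  W12: {{s},{q,r},{q,s},{r,s},{q,r,s}}
  W13: {{s},{q,s},{r,s},{q,r,s}}
  W23: {{s},{q,s},{r,s},{q,r,s}}
  W123: {{s},{q,s},{r,s},{q,r,s}}
C dims 4,3,1; δ0: rk 2, SNF 1^2; δ1: rk 1, SNF 1^1
Ȟ^0 = (4 − 2) − 0 = 2, so Ȟ^0 ≅ Z^2
Ȟ^1 = (3 − 1) − 2 = 0, so Ȟ^1 ≅ 0
Ȟ^2 = (1 − 0) − 1 = 0, so Ȟ^2 ≅ 0

Ȟ^0 ≅ Z^2; Ȟ^1 ≅ 0; Ȟ^2 ≅ 0


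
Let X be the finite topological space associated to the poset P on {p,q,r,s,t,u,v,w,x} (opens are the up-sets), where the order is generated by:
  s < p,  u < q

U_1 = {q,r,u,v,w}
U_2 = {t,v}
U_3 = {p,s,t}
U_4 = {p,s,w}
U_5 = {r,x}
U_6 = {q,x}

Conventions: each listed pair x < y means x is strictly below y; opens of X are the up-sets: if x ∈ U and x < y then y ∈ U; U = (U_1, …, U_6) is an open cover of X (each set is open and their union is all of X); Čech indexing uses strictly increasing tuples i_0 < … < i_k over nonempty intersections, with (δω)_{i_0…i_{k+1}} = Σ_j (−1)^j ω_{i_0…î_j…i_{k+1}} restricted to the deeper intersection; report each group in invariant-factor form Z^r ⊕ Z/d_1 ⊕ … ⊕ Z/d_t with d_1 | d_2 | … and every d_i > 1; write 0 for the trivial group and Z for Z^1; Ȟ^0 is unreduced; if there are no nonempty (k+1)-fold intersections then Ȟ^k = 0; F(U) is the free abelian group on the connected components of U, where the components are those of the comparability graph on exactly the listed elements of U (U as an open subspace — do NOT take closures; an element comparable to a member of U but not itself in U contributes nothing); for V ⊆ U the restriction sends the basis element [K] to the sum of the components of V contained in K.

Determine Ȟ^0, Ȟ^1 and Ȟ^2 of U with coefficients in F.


Ȟ^0 ≅ Z^7, Ȟ^1 ≅ 0, Ȟ^2 ≅ 0

cover nerve:
  U12={v} U14={w} U15={r} U16={q} U23={t} U34={p,s} U56={x}
components per intersection:
  U1: {q,u} {r} {v} {w}
  U2: {t} {v}
  U3: {p,s} {t}
  U4: {p,s} {w}
  U5: {r} {x}
  U6: {q} {x}
  U12: {v}
  U14: {w}
  U15: {r}
  U16: {q}
  U23: {t}
  U34: {p,s}
  U56: {x}
C dims 14,7; δ0: rk 7, SNF 1^7
Ȟ^0: (14−7)−0=7 ⇒ Z^7
Ȟ^1: (7−0)−7=0 ⇒ 0
Ȟ^2: (0−0)−0=0 ⇒ 0


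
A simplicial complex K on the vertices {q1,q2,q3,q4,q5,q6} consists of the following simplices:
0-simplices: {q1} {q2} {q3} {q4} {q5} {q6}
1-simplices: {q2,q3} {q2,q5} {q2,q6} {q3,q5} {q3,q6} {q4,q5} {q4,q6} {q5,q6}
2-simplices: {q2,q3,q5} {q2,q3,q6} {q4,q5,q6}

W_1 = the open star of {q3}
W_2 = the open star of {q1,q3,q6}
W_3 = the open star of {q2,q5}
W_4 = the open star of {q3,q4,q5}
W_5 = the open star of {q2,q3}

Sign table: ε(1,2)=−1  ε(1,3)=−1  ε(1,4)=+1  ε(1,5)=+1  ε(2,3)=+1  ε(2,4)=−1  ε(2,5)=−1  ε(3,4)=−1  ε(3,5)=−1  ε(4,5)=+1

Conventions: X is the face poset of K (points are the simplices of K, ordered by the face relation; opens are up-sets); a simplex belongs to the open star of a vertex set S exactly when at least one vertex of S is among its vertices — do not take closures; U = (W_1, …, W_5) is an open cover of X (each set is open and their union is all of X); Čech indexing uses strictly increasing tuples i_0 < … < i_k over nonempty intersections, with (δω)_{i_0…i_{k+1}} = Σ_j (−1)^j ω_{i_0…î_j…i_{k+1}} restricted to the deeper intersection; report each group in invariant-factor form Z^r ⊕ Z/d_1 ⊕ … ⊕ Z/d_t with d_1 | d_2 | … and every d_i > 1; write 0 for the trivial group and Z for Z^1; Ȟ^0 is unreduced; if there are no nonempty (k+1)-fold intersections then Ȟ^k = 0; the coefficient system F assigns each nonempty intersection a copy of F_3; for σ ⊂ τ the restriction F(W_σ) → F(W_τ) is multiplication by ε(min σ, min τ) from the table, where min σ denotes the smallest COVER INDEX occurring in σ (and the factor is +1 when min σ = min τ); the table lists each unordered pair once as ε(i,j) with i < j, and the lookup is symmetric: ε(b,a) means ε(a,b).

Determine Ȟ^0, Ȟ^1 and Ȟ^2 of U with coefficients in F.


nerve simplices:
  W1={{q3},{q2,q3},{q3,q5},{q3,q6},{q2,q3,q5},{q2,q3,q6}} W2={{q1},{q3},{q6},{q2,q3},{q2,q6},{q3,q5},{q3,q6},{q4,q6},{q5,q6},{q2,q3,q5},{q2,q3,q6},{q4,q5,q6}} W3={{q2},{q5},{q2,q3},{q2,q5},{q2,q6},{q3,q5},{q4,q5},{q5,q6},{q2,q3,q5},{q2,q3,q6},{q4,q5,q6}} W4={{q3},{q4},{q5},{q2,q3},{q2,q5},{q3,q5},{q3,q6},{q4,q5},{q4,q6},{q5,q6},{q2,q3,q5},{q2,q3,q6},{q4,q5,q6}} W5={{q2},{q3},{q2,q3},{q2,q5},{q2,q6},{q3,q5},{q3,q6},{q2,q3,q5},{q2,q3,q6}}
  W12={{q3},{q2,q3},{q3,q5},{q3,q6},{q2,q3,q5},{q2,q3,q6}} W13={{q2,q3},{q3,q5},{q2,q3,q5},{q2,q3,q6}} W14={{q3},{q2,q3},{q3,q5},{q3,q6},{q2,q3,q5},{q2,q3,q6}} W15={{q3},{q2,q3},{q3,q5},{q3,q6},{q2,q3,q5},{q2,q3,q6}} W23={{q2,q3},{q2,q6},{q3,q5},{q5,q6},{q2,q3,q5},{q2,q3,q6},{q4,q5,q6}} W24={{q3},{q2,q3},{q3,q5},{q3,q6},{q4,q6},{q5,q6},{q2,q3,q5},{q2,q3,q6},{q4,q5,q6}} W25={{q3},{q2,q3},{q2,q6},{q3,q5},{q3,q6},{q2,q3,q5},{q2,q3,q6}} W34={{q5},{q2,q3},{q2,q5},{q3,q5},{q4,q5},{q5,q6},{q2,q3,q5},{q2,q3,q6},{q4,q5,q6}} W35={{q2},{q2,q3},{q2,q5},{q2,q6},{q3,q5},{q2,q3,q5},{q2,q3,q6}} W45={{q3},{q2,q3},{q2,q5},{q3,q5},{q3,q6},{q2,q3,q5},{q2,q3,q6}}
  W123={{q2,q3},{q3,q5},{q2,q3,q5},{q2,q3,q6}} W124={{q3},{q2,q3},{q3,q5},{q3,q6},{q2,q3,q5},{q2,q3,q6}} W125={{q3},{q2,q3},{q3,q5},{q3,q6},{q2,q3,q5},{q2,q3,q6}} W134={{q2,q3},{q3,q5},{q2,q3,q5},{q2,q3,q6}} W135={{q2,q3},{q3,q5},{q2,q3,q5},{q2,q3,q6}} W145={{q3},{q2,q3},{q3,q5},{q3,q6},{q2,q3,q5},{q2,q3,q6}} W234={{q2,q3},{q3,q5},{q5,q6},{q2,q3,q5},{q2,q3,q6},{q4,q5,q6}} W235={{q2,q3},{q2,q6},{q3,q5},{q2,q3,q5},{q2,q3,q6}} W245={{q3},{q2,q3},{q3,q5},{q3,q6},{q2,q3,q5},{q2,q3,q6}} W345={{q2,q3},{q2,q5},{q3,q5},{q2,q3,q5},{q2,q3,q6}}
  W1234={{q2,q3},{q3,q5},{q2,q3,q5},{q2,q3,q6}} W1235={{q2,q3},{q3,q5},{q2,q3,q5},{q2,q3,q6}} W1245={{q3},{q2,q3},{q3,q5},{q3,q6},{q2,q3,q5},{q2,q3,q6}} W1345={{q2,q3},{q3,q5},{q2,q3,q5},{q2,q3,q6}} W2345={{q2,q3},{q3,q5},{q2,q3,q5},{q2,q3,q6}}
  W12345={{q2,q3},{q3,q5},{q2,q3,q5},{q2,q3,q6}}
C dims 5,10,10,5; δ0: rk_F3 4; δ1: rk_F3 6; δ2: rk_F3 4
degree 0: 5−4−0 = 1 → Ȟ^0 ≅ Z/3
degree 1: 10−6−4 = 0 → Ȟ^1 ≅ 0
degree 2: 10−4−6 = 0 → Ȟ^2 ≅ 0

Ȟ^0 ≅ Z/3; Ȟ^1 ≅ 0; Ȟ^2 ≅ 0


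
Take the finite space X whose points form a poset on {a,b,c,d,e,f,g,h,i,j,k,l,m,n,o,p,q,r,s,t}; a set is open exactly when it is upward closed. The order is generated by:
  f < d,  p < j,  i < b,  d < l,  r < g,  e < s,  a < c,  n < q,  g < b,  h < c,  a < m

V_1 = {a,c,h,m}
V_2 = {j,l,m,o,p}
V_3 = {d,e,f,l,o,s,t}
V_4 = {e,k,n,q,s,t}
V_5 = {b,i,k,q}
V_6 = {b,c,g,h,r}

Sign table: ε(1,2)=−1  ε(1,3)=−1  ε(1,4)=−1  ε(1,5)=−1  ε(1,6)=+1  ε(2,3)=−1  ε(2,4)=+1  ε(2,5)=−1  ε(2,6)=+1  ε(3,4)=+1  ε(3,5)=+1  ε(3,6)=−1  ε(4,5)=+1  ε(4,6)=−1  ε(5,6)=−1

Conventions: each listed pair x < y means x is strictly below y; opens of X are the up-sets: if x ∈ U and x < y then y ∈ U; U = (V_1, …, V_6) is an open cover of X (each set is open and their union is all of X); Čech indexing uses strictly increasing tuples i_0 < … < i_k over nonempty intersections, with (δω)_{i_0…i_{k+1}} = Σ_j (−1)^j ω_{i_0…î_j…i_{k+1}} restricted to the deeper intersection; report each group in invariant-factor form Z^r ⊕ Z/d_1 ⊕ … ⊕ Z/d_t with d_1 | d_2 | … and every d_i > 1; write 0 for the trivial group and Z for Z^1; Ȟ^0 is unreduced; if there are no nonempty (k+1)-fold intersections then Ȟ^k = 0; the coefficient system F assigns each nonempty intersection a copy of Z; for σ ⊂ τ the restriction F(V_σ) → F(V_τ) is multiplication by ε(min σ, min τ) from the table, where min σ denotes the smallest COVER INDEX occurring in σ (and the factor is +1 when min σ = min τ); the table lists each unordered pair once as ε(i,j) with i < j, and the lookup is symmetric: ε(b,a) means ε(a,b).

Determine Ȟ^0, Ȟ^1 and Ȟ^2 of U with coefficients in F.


nonempty overlaps:
  V12={m} V16={c,h} V23={l,o} V34={e,s,t} V45={k,q} V56={b}
C dims 6,6; δ0: rk 6, SNF 1^5·2
degree 0: 6−6−0 = 0 → Ȟ^0 ≅ 0
degree 1: 6−0−6 = 0 plus torsion [2] → Ȟ^1 ≅ Z/2
degree 2: 0−0−0 = 0 → Ȟ^2 ≅ 0

Ȟ^0 = 0, Ȟ^1 = Z/2 and Ȟ^2 = 0


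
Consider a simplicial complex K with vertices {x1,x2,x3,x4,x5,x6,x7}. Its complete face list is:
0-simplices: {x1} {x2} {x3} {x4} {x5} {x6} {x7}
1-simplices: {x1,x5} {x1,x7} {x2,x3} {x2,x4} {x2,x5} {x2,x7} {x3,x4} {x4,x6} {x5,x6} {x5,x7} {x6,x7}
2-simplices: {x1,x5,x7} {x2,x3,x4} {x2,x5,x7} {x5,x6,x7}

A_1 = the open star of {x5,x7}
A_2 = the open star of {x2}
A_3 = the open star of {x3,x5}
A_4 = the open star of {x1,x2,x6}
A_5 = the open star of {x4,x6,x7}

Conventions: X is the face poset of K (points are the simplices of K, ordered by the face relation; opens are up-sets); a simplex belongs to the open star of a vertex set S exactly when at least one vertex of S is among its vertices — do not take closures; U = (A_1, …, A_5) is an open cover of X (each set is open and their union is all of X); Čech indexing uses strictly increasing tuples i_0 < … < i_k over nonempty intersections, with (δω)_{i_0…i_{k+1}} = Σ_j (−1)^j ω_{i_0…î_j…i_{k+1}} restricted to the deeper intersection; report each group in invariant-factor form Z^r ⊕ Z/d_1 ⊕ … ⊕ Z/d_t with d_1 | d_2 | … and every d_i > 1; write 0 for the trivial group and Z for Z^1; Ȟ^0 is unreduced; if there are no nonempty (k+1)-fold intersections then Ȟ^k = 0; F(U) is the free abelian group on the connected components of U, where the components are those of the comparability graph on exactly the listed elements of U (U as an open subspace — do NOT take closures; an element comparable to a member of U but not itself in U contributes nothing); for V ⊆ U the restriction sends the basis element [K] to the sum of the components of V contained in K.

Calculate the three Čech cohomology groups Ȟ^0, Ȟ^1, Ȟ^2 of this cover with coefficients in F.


nonempty overlaps:
  A1={{x5},{x7},{x1,x5},{x1,x7},{x2,x5},{x2,x7},{x5,x6},{x5,x7},{x6,x7},{x1,x5,x7},{x2,x5,x7},{x5,x6,x7}} A2={{x2},{x2,x3},{x2,x4},{x2,x5},{x2,x7},{x2,x3,x4},{x2,x5,x7}} A3={{x3},{x5},{x1,x5},{x2,x3},{x2,x5},{x3,x4},{x5,x6},{x5,x7},{x1,x5,x7},{x2,x3,x4},{x2,x5,x7},{x5,x6,x7}} A4={{x1},{x2},{x6},{x1,x5},{x1,x7},{x2,x3},{x2,x4},{x2,x5},{x2,x7},{x4,x6},{x5,x6},{x6,x7},{x1,x5,x7},{x2,x3,x4},{x2,x5,x7},{x5,x6,x7}} A5={{x4},{x6},{x7},{x1,x7},{x2,x4},{x2,x7},{x3,x4},{x4,x6},{x5,x6},{x5,x7},{x6,x7},{x1,x5,x7},{x2,x3,x4},{x2,x5,x7},{x5,x6,x7}}
  A12={{x2,x5},{x2,x7},{x2,x5,x7}} A13={{x5},{x1,x5},{x2,x5},{x5,x6},{x5,x7},{x1,x5,x7},{x2,x5,x7},{x5,x6,x7}} A14={{x1,x5},{x1,x7},{x2,x5},{x2,x7},{x5,x6},{x6,x7},{x1,x5,x7},{x2,x5,x7},{x5,x6,x7}} A15={{x7},{x1,x7},{x2,x7},{x5,x6},{x5,x7},{x6,x7},{x1,x5,x7},{x2,x5,x7},{x5,x6,x7}} A23={{x2,x3},{x2,x5},{x2,x3,x4},{x2,x5,x7}} A24={{x2},{x2,x3},{x2,x4},{x2,x5},{x2,x7},{x2,x3,x4},{x2,x5,x7}} A25={{x2,x4},{x2,x7},{x2,x3,x4},{x2,x5,x7}} A34={{x1,x5},{x2,x3},{x2,x5},{x5,x6},{x1,x5,x7},{x2,x3,x4},{x2,x5,x7},{x5,x6,x7}} A35={{x3,x4},{x5,x6},{x5,x7},{x1,x5,x7},{x2,x3,x4},{x2,x5,x7},{x5,x6,x7}} A45={{x6},{x1,x7},{x2,x4},{x2,x7},{x4,x6},{x5,x6},{x6,x7},{x1,x5,x7},{x2,x3,x4},{x2,x5,x7},{x5,x6,x7}}
  A123={{x2,x5},{x2,x5,x7}} A124={{x2,x5},{x2,x7},{x2,x5,x7}} A125={{x2,x7},{x2,x5,x7}} A134={{x1,x5},{x2,x5},{x5,x6},{x1,x5,x7},{x2,x5,x7},{x5,x6,x7}} A135={{x5,x6},{x5,x7},{x1,x5,x7},{x2,x5,x7},{x5,x6,x7}} A145={{x1,x7},{x2,x7},{x5,x6},{x6,x7},{x1,x5,x7},{x2,x5,x7},{x5,x6,x7}} A234={{x2,x3},{x2,x5},{x2,x3,x4},{x2,x5,x7}} A235={{x2,x3,x4},{x2,x5,x7}} A245={{x2,x4},{x2,x7},{x2,x3,x4},{x2,x5,x7}} A345={{x5,x6},{x1,x5,x7},{x2,x3,x4},{x2,x5,x7},{x5,x6,x7}}
  A1234={{x2,x5},{x2,x5,x7}} A1235={{x2,x5,x7}} A1245={{x2,x7},{x2,x5,x7}} A1345={{x5,x6},{x1,x5,x7},{x2,x5,x7},{x5,x6,x7}} A2345={{x2,x3,x4},{x2,x5,x7}}
  A12345={{x2,x5,x7}}
components per intersection:
  A1: {{x5},{x7},{x1,x5},{x1,x7},{x2,x5},{x2,x7},{x5,x6},{x5,x7},{x6,x7},{x1,x5,x7},{x2,x5,x7},{x5,x6,x7}}
  A2: {{x2},{x2,x3},{x2,x4},{x2,x5},{x2,x7},{x2,x3,x4},{x2,x5,x7}}
  A3: {{x3},{x2,x3},{x3,x4},{x2,x3,x4}} {{x5},{x1,x5},{x2,x5},{x5,x6},{x5,x7},{x1,x5,x7},{x2,x5,x7},{x5,x6,x7}}
  A4: {{x1},{x1,x5},{x1,x7},{x1,x5,x7}} {{x2},{x2,x3},{x2,x4},{x2,x5},{x2,x7},{x2,x3,x4},{x2,x5,x7}} {{x6},{x4,x6},{x5,x6},{x6,x7},{x5,x6,x7}}
  A5: {{x4},{x6},{x7},{x1,x7},{x2,x4},{x2,x7},{x3,x4},{x4,x6},{x5,x6},{x5,x7},{x6,x7},{x1,x5,x7},{x2,x3,x4},{x2,x5,x7},{x5,x6,x7}}
  A12: {{x2,x5},{x2,x7},{x2,x5,x7}}
  A13: {{x5},{x1,x5},{x2,x5},{x5,x6},{x5,x7},{x1,x5,x7},{x2,x5,x7},{x5,x6,x7}}
  A14: {{x1,x5},{x1,x7},{x1,x5,x7}} {{x2,x5},{x2,x7},{x2,x5,x7}} {{x5,x6},{x6,x7},{x5,x6,x7}}
  A15: {{x7},{x1,x7},{x2,x7},{x5,x6},{x5,x7},{x6,x7},{x1,x5,x7},{x2,x5,x7},{x5,x6,x7}}
  A23: {{x2,x3},{x2,x3,x4}} {{x2,x5},{x2,x5,x7}}
  A24: {{x2},{x2,x3},{x2,x4},{x2,x5},{x2,x7},{x2,x3,x4},{x2,x5,x7}}
  A25: {{x2,x4},{x2,x3,x4}} {{x2,x7},{x2,x5,x7}}
  A34: {{x1,x5},{x1,x5,x7}} {{x2,x3},{x2,x3,x4}} {{x2,x5},{x2,x5,x7}} {{x5,x6},{x5,x6,x7}}
  A35: {{x3,x4},{x2,x3,x4}} {{x5,x6},{x5,x7},{x1,x5,x7},{x2,x5,x7},{x5,x6,x7}}
  A45: {{x6},{x4,x6},{x5,x6},{x6,x7},{x5,x6,x7}} {{x1,x7},{x1,x5,x7}} {{x2,x4},{x2,x3,x4}} {{x2,x7},{x2,x5,x7}}
  A123: {{x2,x5},{x2,x5,x7}}
  A124: {{x2,x5},{x2,x7},{x2,x5,x7}}
  A125: {{x2,x7},{x2,x5,x7}}
  A134: {{x1,x5},{x1,x5,x7}} {{x2,x5},{x2,x5,x7}} {{x5,x6},{x5,x6,x7}}
  A135: {{x5,x6},{x5,x7},{x1,x5,x7},{x2,x5,x7},{x5,x6,x7}}
  A145: {{x1,x7},{x1,x5,x7}} {{x2,x7},{x2,x5,x7}} {{x5,x6},{x6,x7},{x5,x6,x7}}
  A234: {{x2,x3},{x2,x3,x4}} {{x2,x5},{x2,x5,x7}}
  A235: {{x2,x3,x4}} {{x2,x5,x7}}
  A245: {{x2,x4},{x2,x3,x4}} {{x2,x7},{x2,x5,x7}}
  A345: {{x5,x6},{x5,x6,x7}} {{x1,x5,x7}} {{x2,x3,x4}} {{x2,x5,x7}}
  A1234: {{x2,x5},{x2,x5,x7}}
  A1235: {{x2,x5,x7}}
  A1245: {{x2,x7},{x2,x5,x7}}
  A1345: {{x5,x6},{x5,x6,x7}} {{x1,x5,x7}} {{x2,x5,x7}}
  A2345: {{x2,x3,x4}} {{x2,x5,x7}}
  A12345: {{x2,x5,x7}}
C dims 8,21,20,8; δ0: rk 7, SNF 1^7; δ1: rk 13, SNF 1^13; δ2: rk 7, SNF 1^7
degree 0: 8−7−0 = 1 → Ȟ^0 ≅ Z
degree 1: 21−13−7 = 1 → Ȟ^1 ≅ Z
degree 2: 20−7−13 = 0 → Ȟ^2 ≅ 0

Ȟ^0 ≅ Z, Ȟ^1 ≅ Z, Ȟ^2 ≅ 0


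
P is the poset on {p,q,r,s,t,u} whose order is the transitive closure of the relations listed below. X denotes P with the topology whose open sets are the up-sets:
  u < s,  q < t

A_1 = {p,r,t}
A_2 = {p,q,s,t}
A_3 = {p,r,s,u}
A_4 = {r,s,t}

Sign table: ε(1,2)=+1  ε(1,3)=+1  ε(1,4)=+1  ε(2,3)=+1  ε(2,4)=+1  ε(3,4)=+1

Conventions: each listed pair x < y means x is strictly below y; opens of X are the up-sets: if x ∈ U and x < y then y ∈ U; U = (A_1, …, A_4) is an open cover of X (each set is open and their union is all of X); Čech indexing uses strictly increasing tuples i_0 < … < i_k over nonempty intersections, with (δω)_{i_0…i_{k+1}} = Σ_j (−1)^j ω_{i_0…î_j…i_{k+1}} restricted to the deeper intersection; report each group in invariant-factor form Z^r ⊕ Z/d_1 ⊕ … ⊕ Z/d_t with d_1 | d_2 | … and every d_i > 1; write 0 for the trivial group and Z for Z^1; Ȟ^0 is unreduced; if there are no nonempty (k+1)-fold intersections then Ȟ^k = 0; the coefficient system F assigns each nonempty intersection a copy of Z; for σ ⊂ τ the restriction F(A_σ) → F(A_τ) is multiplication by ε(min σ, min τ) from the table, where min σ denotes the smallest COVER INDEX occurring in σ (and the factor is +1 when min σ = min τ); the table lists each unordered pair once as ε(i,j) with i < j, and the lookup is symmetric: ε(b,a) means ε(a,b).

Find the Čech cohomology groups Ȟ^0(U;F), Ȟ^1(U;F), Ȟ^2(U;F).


Ȟ^0 ≅ Z, Ȟ^1 ≅ 0 and Ȟ^2 ≅ Z

nonempty intersections:
  A12={p,t} A13={p,r} A14={r,t} A23={p,s} A24={s,t} A34={r,s}
  A123={p} A124={t} A134={r} A234={s}
C dims 4,6,4; δ0: rk 3, SNF 1^3; δ1: rk 3, SNF 1^3
Ȟ^0: (4−3)−0=1 ⇒ Z
Ȟ^1: (6−3)−3=0 ⇒ 0
Ȟ^2: (4−0)−3=1 ⇒ Z


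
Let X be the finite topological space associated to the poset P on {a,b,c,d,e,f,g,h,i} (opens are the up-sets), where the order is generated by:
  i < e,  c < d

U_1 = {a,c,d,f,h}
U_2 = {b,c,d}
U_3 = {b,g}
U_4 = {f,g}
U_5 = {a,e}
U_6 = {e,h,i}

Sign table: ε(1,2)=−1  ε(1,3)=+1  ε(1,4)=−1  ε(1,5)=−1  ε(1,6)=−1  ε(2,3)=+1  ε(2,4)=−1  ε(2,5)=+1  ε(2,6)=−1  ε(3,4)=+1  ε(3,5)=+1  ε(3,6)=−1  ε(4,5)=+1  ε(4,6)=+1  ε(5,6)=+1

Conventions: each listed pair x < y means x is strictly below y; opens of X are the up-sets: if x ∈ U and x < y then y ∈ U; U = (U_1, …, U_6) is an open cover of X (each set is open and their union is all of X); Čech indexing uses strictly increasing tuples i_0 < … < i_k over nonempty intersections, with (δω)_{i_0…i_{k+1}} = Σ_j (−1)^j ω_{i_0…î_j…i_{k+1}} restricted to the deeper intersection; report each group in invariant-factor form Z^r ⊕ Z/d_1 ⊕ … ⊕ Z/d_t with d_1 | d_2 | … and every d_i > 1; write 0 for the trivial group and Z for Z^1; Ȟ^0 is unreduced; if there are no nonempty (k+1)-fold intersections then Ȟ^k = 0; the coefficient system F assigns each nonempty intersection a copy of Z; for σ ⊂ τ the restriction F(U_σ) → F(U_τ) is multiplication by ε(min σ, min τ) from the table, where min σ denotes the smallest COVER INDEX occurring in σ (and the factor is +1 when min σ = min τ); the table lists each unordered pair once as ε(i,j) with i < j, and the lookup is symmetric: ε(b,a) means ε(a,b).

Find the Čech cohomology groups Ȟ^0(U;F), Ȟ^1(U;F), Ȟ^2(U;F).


nonempty overlaps:
  U12={c,d} U14={f} U15={a} U16={h} U23={b} U34={g} U56={e}
C dims 6,7; δ0: rk 5, SNF 1^5
degree 0: 6−5−0 = 1 → Ȟ^0 ≅ Z
degree 1: 7−0−5 = 2 → Ȟ^1 ≅ Z^2
degree 2: 0−0−0 = 0 → Ȟ^2 ≅ 0

Ȟ^0 ≅ Z, Ȟ^1 ≅ Z^2, Ȟ^2 ≅ 0


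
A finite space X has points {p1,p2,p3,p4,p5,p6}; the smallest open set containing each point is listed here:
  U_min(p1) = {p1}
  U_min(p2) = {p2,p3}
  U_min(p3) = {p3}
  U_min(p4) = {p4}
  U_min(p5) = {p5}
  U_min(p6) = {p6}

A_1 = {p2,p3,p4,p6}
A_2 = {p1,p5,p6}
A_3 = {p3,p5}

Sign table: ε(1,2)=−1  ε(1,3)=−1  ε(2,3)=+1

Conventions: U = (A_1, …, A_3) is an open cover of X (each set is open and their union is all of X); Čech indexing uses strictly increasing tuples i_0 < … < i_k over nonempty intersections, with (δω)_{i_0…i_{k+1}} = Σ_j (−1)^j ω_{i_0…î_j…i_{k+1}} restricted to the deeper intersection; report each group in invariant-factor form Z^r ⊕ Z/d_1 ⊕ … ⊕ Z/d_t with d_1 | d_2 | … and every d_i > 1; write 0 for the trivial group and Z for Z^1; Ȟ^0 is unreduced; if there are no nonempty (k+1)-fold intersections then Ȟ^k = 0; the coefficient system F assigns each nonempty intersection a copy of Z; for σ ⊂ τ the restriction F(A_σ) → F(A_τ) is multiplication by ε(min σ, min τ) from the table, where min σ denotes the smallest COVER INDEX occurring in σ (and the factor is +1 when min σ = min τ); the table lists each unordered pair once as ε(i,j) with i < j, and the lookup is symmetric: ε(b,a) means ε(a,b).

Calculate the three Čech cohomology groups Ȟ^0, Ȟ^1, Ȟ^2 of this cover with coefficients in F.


Ȟ^0 = Z, Ȟ^1 = Z, Ȟ^2 = 0

cover nerve:
  A12={p6} A13={p3} A23={p5}
C dims 3,3; δ0: rk 2, SNF 1^2
Ȟ^0: (3−2)−0=1 ⇒ Z
Ȟ^1: (3−0)−2=1 ⇒ Z
Ȟ^2: (0−0)−0=0 ⇒ 0


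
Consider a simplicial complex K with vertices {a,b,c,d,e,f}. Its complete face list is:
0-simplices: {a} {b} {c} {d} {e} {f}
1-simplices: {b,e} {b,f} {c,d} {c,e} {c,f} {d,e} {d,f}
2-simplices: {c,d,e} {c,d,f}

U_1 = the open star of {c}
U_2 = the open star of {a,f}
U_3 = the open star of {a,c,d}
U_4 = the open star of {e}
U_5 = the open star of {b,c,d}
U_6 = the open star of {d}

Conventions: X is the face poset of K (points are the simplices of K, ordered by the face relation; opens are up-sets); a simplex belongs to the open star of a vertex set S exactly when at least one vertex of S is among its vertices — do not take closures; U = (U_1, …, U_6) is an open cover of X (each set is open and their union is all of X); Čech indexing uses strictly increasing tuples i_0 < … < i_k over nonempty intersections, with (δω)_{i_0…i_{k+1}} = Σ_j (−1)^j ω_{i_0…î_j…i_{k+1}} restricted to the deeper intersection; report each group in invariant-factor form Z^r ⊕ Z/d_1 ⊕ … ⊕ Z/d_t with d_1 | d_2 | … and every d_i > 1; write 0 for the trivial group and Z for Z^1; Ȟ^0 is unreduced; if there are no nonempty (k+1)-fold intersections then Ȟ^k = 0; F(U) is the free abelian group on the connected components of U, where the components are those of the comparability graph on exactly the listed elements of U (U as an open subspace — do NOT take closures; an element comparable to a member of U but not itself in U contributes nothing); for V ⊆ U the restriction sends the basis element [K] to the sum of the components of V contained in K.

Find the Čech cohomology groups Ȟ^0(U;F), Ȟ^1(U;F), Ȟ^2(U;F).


nonempty intersections:
  U1={{c},{c,d},{c,e},{c,f},{c,d,e},{c,d,f}} U2={{a},{f},{b,f},{c,f},{d,f},{c,d,f}} U3={{a},{c},{d},{c,d},{c,e},{c,f},{d,e},{d,f},{c,d,e},{c,d,f}} U4={{e},{b,e},{c,e},{d,e},{c,d,e}} U5={{b},{c},{d},{b,e},{b,f},{c,d},{c,e},{c,f},{d,e},{d,f},{c,d,e},{c,d,f}} U6={{d},{c,d},{d,e},{d,f},{c,d,e},{c,d,f}}
  U12={{c,f},{c,d,f}} U13={{c},{c,d},{c,e},{c,f},{c,d,e},{c,d,f}} U14={{c,e},{c,d,e}} U15={{c},{c,d},{c,e},{c,f},{c,d,e},{c,d,f}} U16={{c,d},{c,d,e},{c,d,f}} U23={{a},{c,f},{d,f},{c,d,f}} U25={{b,f},{c,f},{d,f},{c,d,f}} U26={{d,f},{c,d,f}} U34={{c,e},{d,e},{c,d,e}} U35={{c},{d},{c,d},{c,e},{c,f},{d,e},{d,f},{c,d,e},{c,d,f}} U36={{d},{c,d},{d,e},{d,f},{c,d,e},{c,d,f}} U45={{b,e},{c,e},{d,e},{c,d,e}} U46={{d,e},{c,d,e}} U56={{d},{c,d},{d,e},{d,f},{c,d,e},{c,d,f}}
  U123={{c,f},{c,d,f}} U125={{c,f},{c,d,f}} U126={{c,d,f}} U134={{c,e},{c,d,e}} U135={{c},{c,d},{c,e},{c,f},{c,d,e},{c,d,f}} U136={{c,d},{c,d,e},{c,d,f}} U145={{c,e},{c,d,e}} U146={{c,d,e}} U156={{c,d},{c,d,e},{c,d,f}} U235={{c,f},{d,f},{c,d,f}} U236={{d,f},{c,d,f}} U256={{d,f},{c,d,f}} U345={{c,e},{d,e},{c,d,e}} U346={{d,e},{c,d,e}} U356={{d},{c,d},{d,e},{d,f},{c,d,e},{c,d,f}} U456={{d,e},{c,d,e}}
  U1235={{c,f},{c,d,f}} U1236={{c,d,f}} U1256={{c,d,f}} U1345={{c,e},{c,d,e}} U1346={{c,d,e}} U1356={{c,d},{c,d,e},{c,d,f}} U1456={{c,d,e}} U2356={{d,f},{c,d,f}} U3456={{d,e},{c,d,e}}
  U12356={{c,d,f}} U13456={{c,d,e}}
components per intersection:
  U1: {{c},{c,d},{c,e},{c,f},{c,d,e},{c,d,f}}
  U2: {{a}} {{f},{b,f},{c,f},{d,f},{c,d,f}}
  U3: {{a}} {{c},{d},{c,d},{c,e},{c,f},{d,e},{d,f},{c,d,e},{c,d,f}}
  U4: {{e},{b,e},{c,e},{d,e},{c,d,e}}
  U5: {{b},{b,e},{b,f}} {{c},{d},{c,d},{c,e},{c,f},{d,e},{d,f},{c,d,e},{c,d,f}}
  U6: {{d},{c,d},{d,e},{d,f},{c,d,e},{c,d,f}}
  U12: {{c,f},{c,d,f}}
  U13: {{c},{c,d},{c,e},{c,f},{c,d,e},{c,d,f}}
  U14: {{c,e},{c,d,e}}
  U15: {{c},{c,d},{c,e},{c,f},{c,d,e},{c,d,f}}
  U16: {{c,d},{c,d,e},{c,d,f}}
  U23: {{a}} {{c,f},{d,f},{c,d,f}}
  U25: {{b,f}} {{c,f},{d,f},{c,d,f}}
  U26: {{d,f},{c,d,f}}
  U34: {{c,e},{d,e},{c,d,e}}
  U35: {{c},{d},{c,d},{c,e},{c,f},{d,e},{d,f},{c,d,e},{c,d,f}}
  U36: {{d},{c,d},{d,e},{d,f},{c,d,e},{c,d,f}}
  U45: {{b,e}} {{c,e},{d,e},{c,d,e}}
  U46: {{d,e},{c,d,e}}
  U56: {{d},{c,d},{d,e},{d,f},{c,d,e},{c,d,f}}
  U123: {{c,f},{c,d,f}}
  U125: {{c,f},{c,d,f}}
  U126: {{c,d,f}}
  U134: {{c,e},{c,d,e}}
  U135: {{c},{c,d},{c,e},{c,f},{c,d,e},{c,d,f}}
  U136: {{c,d},{c,d,e},{c,d,f}}
  U145: {{c,e},{c,d,e}}
  U146: {{c,d,e}}
  U156: {{c,d},{c,d,e},{c,d,f}}
  U235: {{c,f},{d,f},{c,d,f}}
  U236: {{d,f},{c,d,f}}
  U256: {{d,f},{c,d,f}}
  U345: {{c,e},{d,e},{c,d,e}}
  U346: {{d,e},{c,d,e}}
  U356: {{d},{c,d},{d,e},{d,f},{c,d,e},{c,d,f}}
  U456: {{d,e},{c,d,e}}
  U1235: {{c,f},{c,d,f}}
  U1236: {{c,d,f}}
  U1256: {{c,d,f}}
  U1345: {{c,e},{c,d,e}}
  U1346: {{c,d,e}}
  U1356: {{c,d},{c,d,e},{c,d,f}}
  U1456: {{c,d,e}}
  U2356: {{d,f},{c,d,f}}
  U3456: {{d,e},{c,d,e}}
  U12356: {{c,d,f}}
  U13456: {{c,d,e}}
C dims 9,17,16,9; δ0: rk 7, SNF 1^7; δ1: rk 9, SNF 1^9; δ2: rk 7, SNF 1^7
Ȟ^0: (9−7)−0=2 ⇒ Z^2
Ȟ^1: (17−9)−7=1 ⇒ Z
Ȟ^2: (16−7)−9=0 ⇒ 0

Ȟ^0 = Z^2, Ȟ^1 = Z and Ȟ^2 = 0


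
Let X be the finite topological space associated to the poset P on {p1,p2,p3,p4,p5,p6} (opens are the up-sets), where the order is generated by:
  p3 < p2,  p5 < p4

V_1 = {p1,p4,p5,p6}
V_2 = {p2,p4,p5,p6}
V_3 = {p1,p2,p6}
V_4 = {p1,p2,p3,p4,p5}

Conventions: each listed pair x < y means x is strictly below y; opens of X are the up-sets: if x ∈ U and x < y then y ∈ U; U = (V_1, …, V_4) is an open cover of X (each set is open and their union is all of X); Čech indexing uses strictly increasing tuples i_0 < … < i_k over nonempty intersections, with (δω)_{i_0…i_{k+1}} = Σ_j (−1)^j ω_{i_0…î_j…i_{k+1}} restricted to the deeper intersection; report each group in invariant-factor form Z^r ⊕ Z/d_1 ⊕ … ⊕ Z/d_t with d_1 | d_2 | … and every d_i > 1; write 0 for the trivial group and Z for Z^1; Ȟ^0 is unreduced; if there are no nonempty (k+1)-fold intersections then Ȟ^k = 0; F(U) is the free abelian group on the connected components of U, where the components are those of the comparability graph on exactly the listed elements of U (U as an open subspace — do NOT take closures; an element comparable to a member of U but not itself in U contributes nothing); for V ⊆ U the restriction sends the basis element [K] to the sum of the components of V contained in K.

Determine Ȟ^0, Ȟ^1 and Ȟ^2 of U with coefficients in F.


Ȟ^0(U;F) ≅ Z^4,  Ȟ^1(U;F) ≅ 0,  Ȟ^2(U;F) ≅ 0

nerve simplices:
  V12={p4,p5,p6} V13={p1,p6} V14={p1,p4,p5} V23={p2,p6} V24={p2,p4,p5} V34={p1,p2}
  V123={p6} V124={p4,p5} V134={p1} V234={p2}
components per intersection:
  V1: {p1} {p4,p5} {p6}
  V2: {p2} {p4,p5} {p6}
  V3: {p1} {p2} {p6}
  V4: {p1} {p2,p3} {p4,p5}
  V12: {p4,p5} {p6}
  V13: {p1} {p6}
  V14: {p1} {p4,p5}
  V23: {p2} {p6}
  V24: {p2} {p4,p5}
  V34: {p1} {p2}
  V123: {p6}
  V124: {p4,p5}
  V134: {p1}
  V234: {p2}
C dims 12,12,4; δ0: rk 8, SNF 1^8; δ1: rk 4, SNF 1^4
degree 0: 12−8−0 = 4 → Ȟ^0 ≅ Z^4
degree 1: 12−4−8 = 0 → Ȟ^1 ≅ 0
degree 2: 4−0−4 = 0 → Ȟ^2 ≅ 0


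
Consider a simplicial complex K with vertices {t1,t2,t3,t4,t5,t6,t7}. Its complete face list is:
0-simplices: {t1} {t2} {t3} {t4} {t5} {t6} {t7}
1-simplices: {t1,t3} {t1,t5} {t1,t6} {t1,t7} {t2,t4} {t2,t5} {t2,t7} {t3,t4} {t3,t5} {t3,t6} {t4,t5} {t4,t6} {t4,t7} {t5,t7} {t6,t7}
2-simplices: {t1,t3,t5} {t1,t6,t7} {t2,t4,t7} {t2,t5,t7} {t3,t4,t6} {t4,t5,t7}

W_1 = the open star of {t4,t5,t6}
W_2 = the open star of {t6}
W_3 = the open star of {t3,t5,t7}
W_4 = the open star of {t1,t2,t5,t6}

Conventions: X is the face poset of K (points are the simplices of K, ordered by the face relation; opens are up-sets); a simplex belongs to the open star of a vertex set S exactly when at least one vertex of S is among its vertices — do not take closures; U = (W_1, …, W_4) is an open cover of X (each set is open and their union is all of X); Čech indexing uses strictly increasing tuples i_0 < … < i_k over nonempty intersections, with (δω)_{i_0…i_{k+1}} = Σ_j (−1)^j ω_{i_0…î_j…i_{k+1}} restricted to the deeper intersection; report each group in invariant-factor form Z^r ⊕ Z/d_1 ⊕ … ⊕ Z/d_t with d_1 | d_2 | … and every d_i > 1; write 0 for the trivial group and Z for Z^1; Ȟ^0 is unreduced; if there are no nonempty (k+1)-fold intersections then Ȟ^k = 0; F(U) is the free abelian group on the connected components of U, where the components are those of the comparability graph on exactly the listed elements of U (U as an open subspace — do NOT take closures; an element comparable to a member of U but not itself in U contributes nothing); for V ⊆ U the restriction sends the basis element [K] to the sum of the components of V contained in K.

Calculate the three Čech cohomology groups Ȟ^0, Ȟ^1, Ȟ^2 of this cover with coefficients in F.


nerve of the cover:
  W1={{t4},{t5},{t6},{t1,t5},{t1,t6},{t2,t4},{t2,t5},{t3,t4},{t3,t5},{t3,t6},{t4,t5},{t4,t6},{t4,t7},{t5,t7},{t6,t7},{t1,t3,t5},{t1,t6,t7},{t2,t4,t7},{t2,t5,t7},{t3,t4,t6},{t4,t5,t7}} W2={{t6},{t1,t6},{t3,t6},{t4,t6},{t6,t7},{t1,t6,t7},{t3,t4,t6}} W3={{t3},{t5},{t7},{t1,t3},{t1,t5},{t1,t7},{t2,t5},{t2,t7},{t3,t4},{t3,t5},{t3,t6},{t4,t5},{t4,t7},{t5,t7},{t6,t7},{t1,t3,t5},{t1,t6,t7},{t2,t4,t7},{t2,t5,t7},{t3,t4,t6},{t4,t5,t7}} W4={{t1},{t2},{t5},{t6},{t1,t3},{t1,t5},{t1,t6},{t1,t7},{t2,t4},{t2,t5},{t2,t7},{t3,t5},{t3,t6},{t4,t5},{t4,t6},{t5,t7},{t6,t7},{t1,t3,t5},{t1,t6,t7},{t2,t4,t7},{t2,t5,t7},{t3,t4,t6},{t4,t5,t7}}
  W12={{t6},{t1,t6},{t3,t6},{t4,t6},{t6,t7},{t1,t6,t7},{t3,t4,t6}} W13={{t5},{t1,t5},{t2,t5},{t3,t4},{t3,t5},{t3,t6},{t4,t5},{t4,t7},{t5,t7},{t6,t7},{t1,t3,t5},{t1,t6,t7},{t2,t4,t7},{t2,t5,t7},{t3,t4,t6},{t4,t5,t7}} W14={{t5},{t6},{t1,t5},{t1,t6},{t2,t4},{t2,t5},{t3,t5},{t3,t6},{t4,t5},{t4,t6},{t5,t7},{t6,t7},{t1,t3,t5},{t1,t6,t7},{t2,t4,t7},{t2,t5,t7},{t3,t4,t6},{t4,t5,t7}} W23={{t3,t6},{t6,t7},{t1,t6,t7},{t3,t4,t6}} W24={{t6},{t1,t6},{t3,t6},{t4,t6},{t6,t7},{t1,t6,t7},{t3,t4,t6}} W34={{t5},{t1,t3},{t1,t5},{t1,t7},{t2,t5},{t2,t7},{t3,t5},{t3,t6},{t4,t5},{t5,t7},{t6,t7},{t1,t3,t5},{t1,t6,t7},{t2,t4,t7},{t2,t5,t7},{t3,t4,t6},{t4,t5,t7}}
  W123={{t3,t6},{t6,t7},{t1,t6,t7},{t3,t4,t6}} W124={{t6},{t1,t6},{t3,t6},{t4,t6},{t6,t7},{t1,t6,t7},{t3,t4,t6}} W134={{t5},{t1,t5},{t2,t5},{t3,t5},{t3,t6},{t4,t5},{t5,t7},{t6,t7},{t1,t3,t5},{t1,t6,t7},{t2,t4,t7},{t2,t5,t7},{t3,t4,t6},{t4,t5,t7}} W234={{t3,t6},{t6,t7},{t1,t6,t7},{t3,t4,t6}}
  W1234={{t3,t6},{t6,t7},{t1,t6,t7},{t3,t4,t6}}
components per intersection:
  W1: {{t4},{t5},{t6},{t1,t5},{t1,t6},{t2,t4},{t2,t5},{t3,t4},{t3,t5},{t3,t6},{t4,t5},{t4,t6},{t4,t7},{t5,t7},{t6,t7},{t1,t3,t5},{t1,t6,t7},{t2,t4,t7},{t2,t5,t7},{t3,t4,t6},{t4,t5,t7}}
  W2: {{t6},{t1,t6},{t3,t6},{t4,t6},{t6,t7},{t1,t6,t7},{t3,t4,t6}}
  W3: {{t3},{t5},{t7},{t1,t3},{t1,t5},{t1,t7},{t2,t5},{t2,t7},{t3,t4},{t3,t5},{t3,t6},{t4,t5},{t4,t7},{t5,t7},{t6,t7},{t1,t3,t5},{t1,t6,t7},{t2,t4,t7},{t2,t5,t7},{t3,t4,t6},{t4,t5,t7}}
  W4: {{t1},{t2},{t5},{t6},{t1,t3},{t1,t5},{t1,t6},{t1,t7},{t2,t4},{t2,t5},{t2,t7},{t3,t5},{t3,t6},{t4,t5},{t4,t6},{t5,t7},{t6,t7},{t1,t3,t5},{t1,t6,t7},{t2,t4,t7},{t2,t5,t7},{t3,t4,t6},{t4,t5,t7}}
  W12: {{t6},{t1,t6},{t3,t6},{t4,t6},{t6,t7},{t1,t6,t7},{t3,t4,t6}}
  W13: {{t5},{t1,t5},{t2,t5},{t3,t5},{t4,t5},{t4,t7},{t5,t7},{t1,t3,t5},{t2,t4,t7},{t2,t5,t7},{t4,t5,t7}} {{t3,t4},{t3,t6},{t3,t4,t6}} {{t6,t7},{t1,t6,t7}}
  W14: {{t5},{t1,t5},{t2,t5},{t3,t5},{t4,t5},{t5,t7},{t1,t3,t5},{t2,t5,t7},{t4,t5,t7}} {{t6},{t1,t6},{t3,t6},{t4,t6},{t6,t7},{t1,t6,t7},{t3,t4,t6}} {{t2,t4},{t2,t4,t7}}
  W23: {{t3,t6},{t3,t4,t6}} {{t6,t7},{t1,t6,t7}}
  W24: {{t6},{t1,t6},{t3,t6},{t4,t6},{t6,t7},{t1,t6,t7},{t3,t4,t6}}
  W34: {{t5},{t1,t3},{t1,t5},{t2,t5},{t2,t7},{t3,t5},{t4,t5},{t5,t7},{t1,t3,t5},{t2,t4,t7},{t2,t5,t7},{t4,t5,t7}} {{t1,t7},{t6,t7},{t1,t6,t7}} {{t3,t6},{t3,t4,t6}}
  W123: {{t3,t6},{t3,t4,t6}} {{t6,t7},{t1,t6,t7}}
  W124: {{t6},{t1,t6},{t3,t6},{t4,t6},{t6,t7},{t1,t6,t7},{t3,t4,t6}}
  W134: {{t5},{t1,t5},{t2,t5},{t3,t5},{t4,t5},{t5,t7},{t1,t3,t5},{t2,t5,t7},{t4,t5,t7}} {{t3,t6},{t3,t4,t6}} {{t6,t7},{t1,t6,t7}} {{t2,t4,t7}}
  W234: {{t3,t6},{t3,t4,t6}} {{t6,t7},{t1,t6,t7}}
  W1234: {{t3,t6},{t3,t4,t6}} {{t6,t7},{t1,t6,t7}}
C dims 4,13,9,2; δ0: rk 3, SNF 1^3; δ1: rk 7, SNF 1^7; δ2: rk 2, SNF 1^2
Ȟ^0 = (4 − 3) − 0 = 1, so Ȟ^0 ≅ Z
Ȟ^1 = (13 − 7) − 3 = 3, so Ȟ^1 ≅ Z^3
Ȟ^2 = (9 − 2) − 7 = 0, so Ȟ^2 ≅ 0

Ȟ^0 = Z, Ȟ^1 = Z^3, Ȟ^2 = 0
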